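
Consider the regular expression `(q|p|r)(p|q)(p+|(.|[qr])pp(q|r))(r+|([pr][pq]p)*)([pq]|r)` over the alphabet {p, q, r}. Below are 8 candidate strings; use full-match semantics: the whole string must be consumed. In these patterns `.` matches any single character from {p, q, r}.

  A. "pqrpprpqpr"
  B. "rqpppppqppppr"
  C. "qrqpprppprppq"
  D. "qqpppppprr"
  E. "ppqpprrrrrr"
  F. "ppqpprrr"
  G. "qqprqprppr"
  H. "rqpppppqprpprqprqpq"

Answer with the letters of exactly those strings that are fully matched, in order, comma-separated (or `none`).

A → match
B → match
C → no match
D → match
E → match
F → match
G → match
H → match

A, B, D, E, F, G, H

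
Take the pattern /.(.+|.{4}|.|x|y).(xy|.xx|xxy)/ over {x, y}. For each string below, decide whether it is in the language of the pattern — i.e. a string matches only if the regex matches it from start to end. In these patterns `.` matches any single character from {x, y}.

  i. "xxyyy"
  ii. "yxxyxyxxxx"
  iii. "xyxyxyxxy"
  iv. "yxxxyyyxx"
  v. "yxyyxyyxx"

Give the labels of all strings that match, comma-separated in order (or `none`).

i → no match
ii → match
iii → match
iv → match
v → match

ii, iii, iv, v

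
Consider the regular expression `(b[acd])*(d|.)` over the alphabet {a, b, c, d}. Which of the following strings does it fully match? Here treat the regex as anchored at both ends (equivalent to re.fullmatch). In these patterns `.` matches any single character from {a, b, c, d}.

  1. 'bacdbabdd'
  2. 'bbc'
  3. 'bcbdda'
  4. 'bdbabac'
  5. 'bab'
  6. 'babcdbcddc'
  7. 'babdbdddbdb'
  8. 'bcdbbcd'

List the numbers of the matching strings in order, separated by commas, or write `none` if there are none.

4, 5

1 → no match
2 → no match
3 → no match
4 → match
5 → match
6 → no match
7 → no match
8 → no match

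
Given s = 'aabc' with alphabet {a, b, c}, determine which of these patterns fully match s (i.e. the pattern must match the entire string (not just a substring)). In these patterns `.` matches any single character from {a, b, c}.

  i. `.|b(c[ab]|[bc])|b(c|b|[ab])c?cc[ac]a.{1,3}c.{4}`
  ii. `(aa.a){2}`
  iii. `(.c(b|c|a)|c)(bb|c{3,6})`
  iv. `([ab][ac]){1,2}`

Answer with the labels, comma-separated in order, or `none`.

i → no match
ii → no match — must end with 'a'
iii → no match
iv → match

iv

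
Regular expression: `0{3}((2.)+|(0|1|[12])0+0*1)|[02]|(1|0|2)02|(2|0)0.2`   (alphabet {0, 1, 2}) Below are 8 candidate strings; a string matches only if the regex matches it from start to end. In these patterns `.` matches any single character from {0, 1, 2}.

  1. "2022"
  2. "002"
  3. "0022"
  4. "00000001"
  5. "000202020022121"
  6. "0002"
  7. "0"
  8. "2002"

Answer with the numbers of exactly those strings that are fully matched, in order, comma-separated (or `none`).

1, 2, 3, 4, 6, 7, 8

1 → match
2 → match
3 → match
4 → match
5 → no match
6 → match
7 → match
8 → match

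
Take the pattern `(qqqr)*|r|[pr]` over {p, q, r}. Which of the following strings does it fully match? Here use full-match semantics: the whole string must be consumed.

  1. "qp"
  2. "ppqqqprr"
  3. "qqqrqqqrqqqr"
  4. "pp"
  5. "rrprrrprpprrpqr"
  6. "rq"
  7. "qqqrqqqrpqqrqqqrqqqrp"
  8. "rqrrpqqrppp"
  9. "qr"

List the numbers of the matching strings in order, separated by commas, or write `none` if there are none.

1 → no match
2 → no match
3 → match
4 → no match
5 → no match
6 → no match
7 → no match
8 → no match
9 → no match

3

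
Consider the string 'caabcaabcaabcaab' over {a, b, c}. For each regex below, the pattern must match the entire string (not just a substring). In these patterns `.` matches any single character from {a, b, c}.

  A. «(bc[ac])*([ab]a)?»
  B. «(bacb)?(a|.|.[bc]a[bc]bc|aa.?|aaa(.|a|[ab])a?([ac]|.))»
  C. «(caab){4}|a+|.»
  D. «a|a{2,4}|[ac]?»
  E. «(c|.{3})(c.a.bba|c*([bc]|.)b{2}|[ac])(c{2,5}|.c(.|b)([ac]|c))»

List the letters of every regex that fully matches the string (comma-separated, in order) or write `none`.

C

A → no match
B → no match
C → match
D → no match
E → no match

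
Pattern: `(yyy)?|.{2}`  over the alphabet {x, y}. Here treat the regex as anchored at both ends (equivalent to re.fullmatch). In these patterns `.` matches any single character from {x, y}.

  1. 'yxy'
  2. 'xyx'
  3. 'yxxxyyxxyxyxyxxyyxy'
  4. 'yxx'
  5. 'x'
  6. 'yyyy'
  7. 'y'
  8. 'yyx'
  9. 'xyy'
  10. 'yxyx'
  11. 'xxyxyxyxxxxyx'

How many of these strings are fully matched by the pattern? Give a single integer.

1 → no match
2 → no match
3 → no match
4 → no match
5 → no match
6 → no match
7 → no match
8 → no match
9 → no match
10 → no match
11 → no match
Total matched: 0

0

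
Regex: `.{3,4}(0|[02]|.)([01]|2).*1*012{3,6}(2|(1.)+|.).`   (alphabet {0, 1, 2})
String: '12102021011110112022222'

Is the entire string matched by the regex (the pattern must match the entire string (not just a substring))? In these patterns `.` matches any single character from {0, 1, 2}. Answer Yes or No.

No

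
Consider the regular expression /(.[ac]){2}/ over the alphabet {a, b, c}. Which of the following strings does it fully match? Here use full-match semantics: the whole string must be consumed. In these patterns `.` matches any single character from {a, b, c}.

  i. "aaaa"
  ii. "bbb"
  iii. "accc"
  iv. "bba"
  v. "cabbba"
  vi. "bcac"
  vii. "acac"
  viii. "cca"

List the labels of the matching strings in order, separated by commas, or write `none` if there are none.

i, iii, vi, vii

i. "aaaa" → match
ii. "bbb" → no match
iii. "accc" → match
iv. "bba" → no match
v. "cabbba" → no match
vi. "bcac" → match
vii. "acac" → match
viii. "cca" → no match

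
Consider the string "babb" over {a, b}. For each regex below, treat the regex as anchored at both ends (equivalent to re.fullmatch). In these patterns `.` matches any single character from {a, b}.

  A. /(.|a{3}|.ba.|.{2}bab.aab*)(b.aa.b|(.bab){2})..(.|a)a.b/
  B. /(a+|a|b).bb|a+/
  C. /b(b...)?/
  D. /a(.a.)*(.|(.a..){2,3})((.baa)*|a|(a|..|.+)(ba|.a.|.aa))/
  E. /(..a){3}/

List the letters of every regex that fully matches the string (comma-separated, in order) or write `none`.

B

A → no match
B → match
C → no match
D → no match — must start with "a"
E → no match — must end with "a"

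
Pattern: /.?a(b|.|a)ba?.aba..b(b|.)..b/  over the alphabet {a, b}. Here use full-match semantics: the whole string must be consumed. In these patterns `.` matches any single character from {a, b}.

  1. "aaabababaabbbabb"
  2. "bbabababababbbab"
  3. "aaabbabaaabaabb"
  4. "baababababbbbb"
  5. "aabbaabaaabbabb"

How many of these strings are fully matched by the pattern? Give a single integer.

3

1 → match
2 → no match
3 → match
4 → no match
5 → match
Total matched: 3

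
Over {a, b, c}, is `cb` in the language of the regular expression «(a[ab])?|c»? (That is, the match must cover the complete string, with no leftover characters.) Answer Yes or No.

No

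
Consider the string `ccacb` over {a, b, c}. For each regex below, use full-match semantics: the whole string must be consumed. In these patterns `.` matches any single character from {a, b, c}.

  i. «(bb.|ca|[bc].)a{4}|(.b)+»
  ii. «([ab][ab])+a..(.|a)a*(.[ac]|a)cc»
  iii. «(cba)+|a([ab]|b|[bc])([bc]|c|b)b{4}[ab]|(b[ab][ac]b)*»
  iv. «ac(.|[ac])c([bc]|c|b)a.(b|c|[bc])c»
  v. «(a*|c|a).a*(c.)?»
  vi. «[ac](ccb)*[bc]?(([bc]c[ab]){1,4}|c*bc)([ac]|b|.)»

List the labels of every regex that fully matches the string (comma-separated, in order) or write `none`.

i → no match
ii → no match — must end with `cc`
iii → no match
iv → no match — must start with `ac`
v → match
vi → no match

v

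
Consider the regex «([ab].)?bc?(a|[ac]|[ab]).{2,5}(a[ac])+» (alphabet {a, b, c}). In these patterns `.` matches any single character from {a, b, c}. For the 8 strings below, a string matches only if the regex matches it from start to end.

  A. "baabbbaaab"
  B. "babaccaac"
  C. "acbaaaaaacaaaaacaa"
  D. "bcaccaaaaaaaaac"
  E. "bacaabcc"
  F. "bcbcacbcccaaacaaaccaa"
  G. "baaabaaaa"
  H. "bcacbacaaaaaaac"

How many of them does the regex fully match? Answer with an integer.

5

A → no match
B → match
C → match
D → match
E → no match
F → no match
G → match
H → match
Total matched: 5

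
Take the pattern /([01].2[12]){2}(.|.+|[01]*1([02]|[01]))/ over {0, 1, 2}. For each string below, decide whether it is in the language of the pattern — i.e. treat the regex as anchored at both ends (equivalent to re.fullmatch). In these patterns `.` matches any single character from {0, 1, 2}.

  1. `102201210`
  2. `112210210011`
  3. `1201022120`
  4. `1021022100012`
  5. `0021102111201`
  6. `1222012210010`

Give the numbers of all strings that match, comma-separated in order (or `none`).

1, 2, 4, 5, 6

1 → match
2 → match
3 → no match
4 → match
5 → match
6 → match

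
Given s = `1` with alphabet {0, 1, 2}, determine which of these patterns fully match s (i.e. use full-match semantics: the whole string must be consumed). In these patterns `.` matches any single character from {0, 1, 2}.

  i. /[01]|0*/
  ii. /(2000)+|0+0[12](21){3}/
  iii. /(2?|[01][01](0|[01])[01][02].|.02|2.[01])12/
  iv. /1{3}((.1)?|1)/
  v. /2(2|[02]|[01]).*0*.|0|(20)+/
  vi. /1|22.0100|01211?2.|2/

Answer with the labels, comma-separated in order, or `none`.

i → match
ii → no match
iii → no match — must end with `12`
iv → no match
v → no match
vi → match

i, vi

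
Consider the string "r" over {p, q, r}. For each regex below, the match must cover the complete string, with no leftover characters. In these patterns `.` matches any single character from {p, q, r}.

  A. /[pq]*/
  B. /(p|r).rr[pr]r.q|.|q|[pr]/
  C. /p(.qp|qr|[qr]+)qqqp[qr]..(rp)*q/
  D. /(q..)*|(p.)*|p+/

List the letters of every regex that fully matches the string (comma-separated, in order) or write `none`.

B

A → no match
B → match
C → no match — must start with "p"
D → no match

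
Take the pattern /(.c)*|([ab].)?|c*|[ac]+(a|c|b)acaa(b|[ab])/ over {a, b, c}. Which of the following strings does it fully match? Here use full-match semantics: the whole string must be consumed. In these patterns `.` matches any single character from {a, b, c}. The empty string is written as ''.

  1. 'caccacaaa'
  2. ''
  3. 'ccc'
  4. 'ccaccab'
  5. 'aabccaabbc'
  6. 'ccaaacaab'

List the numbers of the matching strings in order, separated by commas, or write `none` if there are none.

1 → match
2 → match
3 → match
4 → no match
5 → no match
6 → match

1, 2, 3, 6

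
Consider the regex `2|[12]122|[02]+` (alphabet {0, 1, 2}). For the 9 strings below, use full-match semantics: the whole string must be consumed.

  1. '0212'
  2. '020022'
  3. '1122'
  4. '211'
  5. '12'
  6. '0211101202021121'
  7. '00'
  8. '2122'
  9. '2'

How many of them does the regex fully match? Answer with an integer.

5

1 → no match
2 → match
3 → match
4 → no match
5 → no match
6 → no match
7 → match
8 → match
9 → match
Total matched: 5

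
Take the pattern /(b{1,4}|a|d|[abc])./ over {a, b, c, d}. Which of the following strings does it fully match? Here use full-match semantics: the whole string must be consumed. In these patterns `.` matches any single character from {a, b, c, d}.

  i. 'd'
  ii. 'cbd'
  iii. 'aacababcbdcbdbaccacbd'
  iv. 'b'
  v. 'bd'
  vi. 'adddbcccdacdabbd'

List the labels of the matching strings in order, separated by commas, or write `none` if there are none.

i → no match
ii → no match
iii → no match
iv → no match
v → match
vi → no match

v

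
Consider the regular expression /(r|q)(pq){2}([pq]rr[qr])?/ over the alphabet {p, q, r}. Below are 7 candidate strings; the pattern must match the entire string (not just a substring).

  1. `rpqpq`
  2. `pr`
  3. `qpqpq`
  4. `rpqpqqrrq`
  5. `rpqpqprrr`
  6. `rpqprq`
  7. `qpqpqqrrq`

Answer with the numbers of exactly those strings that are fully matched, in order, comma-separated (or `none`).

1, 3, 4, 5, 7

1. `rpqpq` → match
2. `pr` → no match
3. `qpqpq` → match
4. `rpqpqqrrq` → match
5. `rpqpqprrr` → match
6. `rpqprq` → no match
7. `qpqpqqrrq` → match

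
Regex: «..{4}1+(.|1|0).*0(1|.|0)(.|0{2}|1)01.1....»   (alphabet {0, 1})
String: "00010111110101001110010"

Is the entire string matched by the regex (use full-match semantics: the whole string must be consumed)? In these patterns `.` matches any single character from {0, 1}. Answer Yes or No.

Yes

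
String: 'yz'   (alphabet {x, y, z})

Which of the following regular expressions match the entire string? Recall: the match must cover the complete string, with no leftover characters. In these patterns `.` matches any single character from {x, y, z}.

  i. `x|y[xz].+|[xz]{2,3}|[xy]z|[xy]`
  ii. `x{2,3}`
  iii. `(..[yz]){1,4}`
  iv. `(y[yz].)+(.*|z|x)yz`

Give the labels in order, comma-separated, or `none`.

i

i → match
ii → no match — must start with 'x'
iii → no match
iv → no match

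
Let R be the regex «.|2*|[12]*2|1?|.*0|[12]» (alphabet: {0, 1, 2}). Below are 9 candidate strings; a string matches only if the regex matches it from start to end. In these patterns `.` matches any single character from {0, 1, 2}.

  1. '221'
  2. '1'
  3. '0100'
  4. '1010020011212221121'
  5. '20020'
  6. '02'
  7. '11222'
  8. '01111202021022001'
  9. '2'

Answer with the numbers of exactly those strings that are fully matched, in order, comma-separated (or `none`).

2, 3, 5, 7, 9

1 → no match
2 → match
3 → match
4 → no match
5 → match
6 → no match
7 → match
8 → no match
9 → match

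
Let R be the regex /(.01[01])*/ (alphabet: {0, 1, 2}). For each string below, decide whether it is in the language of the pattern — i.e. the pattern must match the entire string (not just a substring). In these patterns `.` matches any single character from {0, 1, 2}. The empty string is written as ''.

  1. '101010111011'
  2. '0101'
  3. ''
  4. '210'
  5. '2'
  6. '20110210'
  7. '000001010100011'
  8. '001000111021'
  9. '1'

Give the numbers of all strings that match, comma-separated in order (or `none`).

1, 3

1 → match
2 → no match
3 → match
4 → no match
5 → no match
6 → no match
7 → no match
8 → no match
9 → no match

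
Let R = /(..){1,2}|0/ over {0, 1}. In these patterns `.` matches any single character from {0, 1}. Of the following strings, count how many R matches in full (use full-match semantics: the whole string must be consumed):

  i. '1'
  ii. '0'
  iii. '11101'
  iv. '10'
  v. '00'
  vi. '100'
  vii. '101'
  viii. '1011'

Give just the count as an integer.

4

i → no match
ii → match
iii → no match
iv → match
v → match
vi → no match
vii → no match
viii → match
Total matched: 4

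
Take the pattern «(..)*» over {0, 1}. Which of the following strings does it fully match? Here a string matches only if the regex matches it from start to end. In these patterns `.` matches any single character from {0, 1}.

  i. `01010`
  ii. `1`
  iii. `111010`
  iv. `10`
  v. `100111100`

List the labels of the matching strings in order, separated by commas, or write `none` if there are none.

iii, iv

i → no match
ii → no match
iii → match
iv → match
v → no match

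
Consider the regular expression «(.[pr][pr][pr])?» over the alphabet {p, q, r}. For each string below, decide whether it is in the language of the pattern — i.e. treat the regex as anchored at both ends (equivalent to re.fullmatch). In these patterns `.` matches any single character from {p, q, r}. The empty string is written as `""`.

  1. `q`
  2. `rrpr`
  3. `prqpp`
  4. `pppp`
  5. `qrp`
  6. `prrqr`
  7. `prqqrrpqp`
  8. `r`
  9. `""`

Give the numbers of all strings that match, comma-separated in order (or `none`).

1 → no match
2 → match
3 → no match
4 → match
5 → no match
6 → no match
7 → no match
8 → no match
9 → match

2, 4, 9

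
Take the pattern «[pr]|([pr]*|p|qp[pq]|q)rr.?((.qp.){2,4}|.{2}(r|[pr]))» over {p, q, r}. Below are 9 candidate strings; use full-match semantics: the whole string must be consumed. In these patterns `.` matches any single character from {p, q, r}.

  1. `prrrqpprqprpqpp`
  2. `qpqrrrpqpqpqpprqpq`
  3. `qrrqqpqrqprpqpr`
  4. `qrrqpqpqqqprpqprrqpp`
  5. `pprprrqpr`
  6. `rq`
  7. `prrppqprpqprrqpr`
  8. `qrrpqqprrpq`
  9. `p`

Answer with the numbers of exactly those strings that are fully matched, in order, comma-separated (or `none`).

1, 2, 3, 4, 5, 7, 9

1 → match
2 → match
3 → match
4 → match
5 → match
6 → no match
7 → match
8 → no match
9 → match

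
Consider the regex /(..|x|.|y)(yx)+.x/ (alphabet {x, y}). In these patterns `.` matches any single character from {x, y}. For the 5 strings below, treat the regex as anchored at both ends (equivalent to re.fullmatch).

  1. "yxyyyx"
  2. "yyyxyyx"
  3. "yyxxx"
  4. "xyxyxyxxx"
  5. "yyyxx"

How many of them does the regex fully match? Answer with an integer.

2

1 → no match
2 → no match
3 → match
4 → match
5 → no match
Total matched: 2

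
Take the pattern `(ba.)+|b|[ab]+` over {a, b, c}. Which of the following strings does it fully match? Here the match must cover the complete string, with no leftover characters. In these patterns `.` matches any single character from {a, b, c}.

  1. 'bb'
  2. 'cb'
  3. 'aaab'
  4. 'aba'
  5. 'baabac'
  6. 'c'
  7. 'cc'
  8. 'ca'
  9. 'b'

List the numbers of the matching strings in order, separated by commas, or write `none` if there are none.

1, 3, 4, 5, 9

1 → match
2 → no match
3 → match
4 → match
5 → match
6 → no match
7 → no match
8 → no match
9 → match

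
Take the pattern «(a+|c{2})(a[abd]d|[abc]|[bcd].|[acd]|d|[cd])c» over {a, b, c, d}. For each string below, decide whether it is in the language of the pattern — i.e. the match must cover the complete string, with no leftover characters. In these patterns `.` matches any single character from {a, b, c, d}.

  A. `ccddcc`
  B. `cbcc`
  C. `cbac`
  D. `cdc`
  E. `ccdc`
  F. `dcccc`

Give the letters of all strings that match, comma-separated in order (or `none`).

A. `ccddcc` → no match
B. `cbcc` → no match
C. `cbac` → no match
D. `cdc` → no match
E. `ccdc` → match
F. `dcccc` → no match

E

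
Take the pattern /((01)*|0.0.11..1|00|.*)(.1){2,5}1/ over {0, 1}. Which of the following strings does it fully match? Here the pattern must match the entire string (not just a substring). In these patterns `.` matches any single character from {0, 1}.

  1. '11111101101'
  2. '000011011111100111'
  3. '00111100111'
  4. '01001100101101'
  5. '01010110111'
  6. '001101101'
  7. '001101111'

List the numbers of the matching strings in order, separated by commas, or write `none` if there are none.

7

1 → no match — must end with '11'
2 → no match
3 → no match
4 → no match — must end with '11'
5 → no match
6 → no match — must end with '11'
7 → match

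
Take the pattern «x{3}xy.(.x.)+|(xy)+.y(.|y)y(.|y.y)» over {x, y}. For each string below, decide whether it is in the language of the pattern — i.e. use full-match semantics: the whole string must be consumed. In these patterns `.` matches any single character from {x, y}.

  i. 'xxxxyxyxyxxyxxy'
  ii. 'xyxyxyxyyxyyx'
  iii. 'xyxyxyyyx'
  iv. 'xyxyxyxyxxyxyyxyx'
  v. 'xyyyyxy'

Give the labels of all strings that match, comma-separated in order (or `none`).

i → match
ii → no match
iii → match
iv → no match
v → no match

i, iii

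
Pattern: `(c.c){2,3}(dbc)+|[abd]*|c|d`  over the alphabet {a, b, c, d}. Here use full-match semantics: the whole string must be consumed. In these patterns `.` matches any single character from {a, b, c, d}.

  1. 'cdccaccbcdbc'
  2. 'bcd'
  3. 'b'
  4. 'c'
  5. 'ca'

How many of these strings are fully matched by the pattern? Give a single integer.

1 → match
2 → no match
3 → match
4 → match
5 → no match
Total matched: 3

3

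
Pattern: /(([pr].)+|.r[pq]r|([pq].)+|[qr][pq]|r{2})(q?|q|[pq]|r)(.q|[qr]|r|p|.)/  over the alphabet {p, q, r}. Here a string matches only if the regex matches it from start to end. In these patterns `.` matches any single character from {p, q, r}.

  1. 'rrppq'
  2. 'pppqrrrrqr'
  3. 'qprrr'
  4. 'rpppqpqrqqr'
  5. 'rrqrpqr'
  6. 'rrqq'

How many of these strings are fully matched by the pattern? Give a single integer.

3

1. 'rrppq' → match
2. 'pppqrrrrqr' → match
3. 'qprrr' → no match
4. 'rpppqpqrqqr' → no match
5. 'rrqrpqr' → no match
6. 'rrqq' → match
Total matched: 3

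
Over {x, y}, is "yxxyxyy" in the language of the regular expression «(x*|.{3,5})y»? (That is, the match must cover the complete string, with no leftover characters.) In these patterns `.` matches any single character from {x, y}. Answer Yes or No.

No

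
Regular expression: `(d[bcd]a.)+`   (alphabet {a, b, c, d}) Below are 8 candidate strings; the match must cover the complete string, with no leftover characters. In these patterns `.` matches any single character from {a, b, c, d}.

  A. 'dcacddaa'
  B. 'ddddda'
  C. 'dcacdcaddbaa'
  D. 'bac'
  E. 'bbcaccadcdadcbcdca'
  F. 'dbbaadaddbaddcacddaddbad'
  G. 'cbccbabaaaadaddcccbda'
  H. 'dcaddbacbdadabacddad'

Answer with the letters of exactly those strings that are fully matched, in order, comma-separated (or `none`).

A. 'dcacddaa' → match
B. 'ddddda' → no match
C. 'dcacdcaddbaa' → match
D. 'bac' → no match — must start with 'd'
E → no match — must start with 'd'
F → no match
G → no match — must start with 'd'
H → no match

A, C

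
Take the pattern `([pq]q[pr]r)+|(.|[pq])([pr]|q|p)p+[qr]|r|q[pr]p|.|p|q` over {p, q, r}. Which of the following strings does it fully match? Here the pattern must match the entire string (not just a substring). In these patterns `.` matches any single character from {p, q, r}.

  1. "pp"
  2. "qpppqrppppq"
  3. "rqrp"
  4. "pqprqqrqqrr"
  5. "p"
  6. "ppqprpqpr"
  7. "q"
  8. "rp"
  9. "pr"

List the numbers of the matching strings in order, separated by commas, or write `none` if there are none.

1. "pp" → no match
2. "qpppqrppppq" → no match
3. "rqrp" → no match
4. "pqprqqrqqrr" → no match
5. "p" → match
6. "ppqprpqpr" → no match
7. "q" → match
8. "rp" → no match
9. "pr" → no match

5, 7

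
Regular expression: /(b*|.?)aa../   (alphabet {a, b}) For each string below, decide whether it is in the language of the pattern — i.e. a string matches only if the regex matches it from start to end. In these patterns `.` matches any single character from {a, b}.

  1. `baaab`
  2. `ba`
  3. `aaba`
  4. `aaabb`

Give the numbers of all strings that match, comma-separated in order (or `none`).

1 → match
2 → no match
3 → match
4 → match

1, 3, 4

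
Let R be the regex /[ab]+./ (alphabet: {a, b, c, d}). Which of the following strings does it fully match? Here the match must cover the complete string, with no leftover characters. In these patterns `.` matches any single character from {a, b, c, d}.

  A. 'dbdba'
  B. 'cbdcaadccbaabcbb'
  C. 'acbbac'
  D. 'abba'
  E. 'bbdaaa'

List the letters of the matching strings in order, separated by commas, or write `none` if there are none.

D

A → no match
B → no match
C → no match
D → match
E → no match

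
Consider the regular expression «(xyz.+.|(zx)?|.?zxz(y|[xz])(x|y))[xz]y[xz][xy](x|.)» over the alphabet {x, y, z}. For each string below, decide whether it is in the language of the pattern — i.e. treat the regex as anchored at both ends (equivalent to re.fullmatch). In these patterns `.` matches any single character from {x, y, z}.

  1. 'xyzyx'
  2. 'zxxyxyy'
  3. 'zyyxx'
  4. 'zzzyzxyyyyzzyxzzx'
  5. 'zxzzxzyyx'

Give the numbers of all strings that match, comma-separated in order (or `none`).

1, 2

1. 'xyzyx' → match
2. 'zxxyxyy' → match
3. 'zyyxx' → no match
4 → no match
5. 'zxzzxzyyx' → no match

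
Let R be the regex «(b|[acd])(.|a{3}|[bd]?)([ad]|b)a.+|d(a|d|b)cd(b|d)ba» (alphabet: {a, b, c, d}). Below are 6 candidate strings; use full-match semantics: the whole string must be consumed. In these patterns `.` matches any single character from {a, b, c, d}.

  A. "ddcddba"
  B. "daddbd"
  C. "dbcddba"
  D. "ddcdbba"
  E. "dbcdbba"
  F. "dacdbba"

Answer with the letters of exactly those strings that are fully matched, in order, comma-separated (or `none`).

A, C, D, E, F

A. "ddcddba" → match
B. "daddbd" → no match
C. "dbcddba" → match
D. "ddcdbba" → match
E. "dbcdbba" → match
F. "dacdbba" → match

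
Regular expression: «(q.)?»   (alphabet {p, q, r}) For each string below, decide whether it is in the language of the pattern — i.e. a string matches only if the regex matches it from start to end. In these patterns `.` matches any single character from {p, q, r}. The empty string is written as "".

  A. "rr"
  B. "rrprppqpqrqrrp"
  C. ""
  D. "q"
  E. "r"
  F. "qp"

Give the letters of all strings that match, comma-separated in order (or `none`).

C, F

A → no match
B → no match
C → match
D → no match
E → no match
F → match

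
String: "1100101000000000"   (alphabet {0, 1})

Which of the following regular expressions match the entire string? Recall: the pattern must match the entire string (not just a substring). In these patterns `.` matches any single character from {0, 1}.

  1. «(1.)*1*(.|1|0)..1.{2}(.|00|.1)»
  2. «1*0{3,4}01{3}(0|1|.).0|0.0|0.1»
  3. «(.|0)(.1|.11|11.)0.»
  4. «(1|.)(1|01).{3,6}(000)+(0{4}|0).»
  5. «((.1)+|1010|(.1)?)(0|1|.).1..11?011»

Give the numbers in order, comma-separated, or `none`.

1 → no match
2 → no match
3 → no match
4 → match
5 → no match — must end with "011"

4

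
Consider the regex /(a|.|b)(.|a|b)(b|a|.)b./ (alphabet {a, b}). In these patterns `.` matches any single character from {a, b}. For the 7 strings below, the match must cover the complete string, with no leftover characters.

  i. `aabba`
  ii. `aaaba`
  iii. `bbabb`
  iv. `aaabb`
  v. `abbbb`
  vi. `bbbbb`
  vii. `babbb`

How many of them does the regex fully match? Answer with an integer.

7

i → match
ii → match
iii → match
iv → match
v → match
vi → match
vii → match
Total matched: 7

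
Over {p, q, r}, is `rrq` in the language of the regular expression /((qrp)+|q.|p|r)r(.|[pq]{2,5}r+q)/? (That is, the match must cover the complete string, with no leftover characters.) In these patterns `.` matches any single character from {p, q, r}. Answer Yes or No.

Yes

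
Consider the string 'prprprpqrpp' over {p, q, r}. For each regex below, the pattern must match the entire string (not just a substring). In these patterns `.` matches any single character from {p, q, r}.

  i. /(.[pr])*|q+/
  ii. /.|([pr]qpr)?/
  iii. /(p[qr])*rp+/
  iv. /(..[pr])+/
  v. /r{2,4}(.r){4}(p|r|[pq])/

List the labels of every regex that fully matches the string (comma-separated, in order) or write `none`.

iii

i → no match
ii → no match
iii → match
iv → no match
v → no match — must start with 'r'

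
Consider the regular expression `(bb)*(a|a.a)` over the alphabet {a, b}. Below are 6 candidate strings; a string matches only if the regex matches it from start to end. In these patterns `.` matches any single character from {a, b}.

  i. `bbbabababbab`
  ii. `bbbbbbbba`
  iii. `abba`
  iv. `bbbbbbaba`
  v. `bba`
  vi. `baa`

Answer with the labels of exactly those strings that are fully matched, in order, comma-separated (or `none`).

ii, iv, v

i. `bbbabababbab` → no match — must end with `a`
ii. `bbbbbbbba` → match
iii. `abba` → no match
iv. `bbbbbbaba` → match
v. `bba` → match
vi. `baa` → no match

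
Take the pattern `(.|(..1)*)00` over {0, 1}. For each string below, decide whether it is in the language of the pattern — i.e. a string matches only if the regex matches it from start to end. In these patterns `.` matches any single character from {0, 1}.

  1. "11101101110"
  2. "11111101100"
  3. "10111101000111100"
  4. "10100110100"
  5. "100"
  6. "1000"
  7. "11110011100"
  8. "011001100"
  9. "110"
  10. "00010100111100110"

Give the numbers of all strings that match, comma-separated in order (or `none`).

2, 4, 5

1. "11101101110" → no match — must end with "00"
2. "11111101100" → match
3 → no match
4. "10100110100" → match
5. "100" → match
6. "1000" → no match
7. "11110011100" → no match
8. "011001100" → no match
9. "110" → no match — must end with "00"
10 → no match — must end with "00"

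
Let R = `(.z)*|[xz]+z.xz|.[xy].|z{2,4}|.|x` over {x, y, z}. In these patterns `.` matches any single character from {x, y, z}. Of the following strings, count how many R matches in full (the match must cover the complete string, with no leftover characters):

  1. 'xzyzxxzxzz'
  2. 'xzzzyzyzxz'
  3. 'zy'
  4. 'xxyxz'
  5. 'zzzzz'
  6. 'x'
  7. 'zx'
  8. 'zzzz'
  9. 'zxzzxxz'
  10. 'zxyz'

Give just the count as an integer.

1. 'xzyzxxzxzz' → no match
2. 'xzzzyzyzxz' → match
3. 'zy' → no match
4. 'xxyxz' → no match
5. 'zzzzz' → no match
6. 'x' → match
7. 'zx' → no match
8. 'zzzz' → match
9. 'zxzzxxz' → match
10. 'zxyz' → no match
Total matched: 4

4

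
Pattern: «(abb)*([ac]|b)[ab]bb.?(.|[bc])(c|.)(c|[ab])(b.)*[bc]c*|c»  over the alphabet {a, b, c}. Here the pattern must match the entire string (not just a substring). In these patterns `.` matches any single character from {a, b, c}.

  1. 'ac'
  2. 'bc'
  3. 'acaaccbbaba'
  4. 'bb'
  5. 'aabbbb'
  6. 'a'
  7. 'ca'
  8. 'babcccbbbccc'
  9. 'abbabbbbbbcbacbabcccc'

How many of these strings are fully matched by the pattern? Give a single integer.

1 → no match
2 → no match
3 → no match
4 → no match
5 → no match
6 → no match
7 → no match
8 → no match
9 → match
Total matched: 1

1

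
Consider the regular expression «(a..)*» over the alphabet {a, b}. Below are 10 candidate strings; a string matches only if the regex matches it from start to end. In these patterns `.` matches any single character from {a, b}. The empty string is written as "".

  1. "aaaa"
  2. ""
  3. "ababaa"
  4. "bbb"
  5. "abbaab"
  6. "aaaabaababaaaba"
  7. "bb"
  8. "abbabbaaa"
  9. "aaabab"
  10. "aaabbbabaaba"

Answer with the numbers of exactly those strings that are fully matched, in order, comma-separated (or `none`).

1 → no match
2 → match
3 → no match
4 → no match
5 → match
6 → no match
7 → no match
8 → match
9 → no match
10 → no match

2, 5, 8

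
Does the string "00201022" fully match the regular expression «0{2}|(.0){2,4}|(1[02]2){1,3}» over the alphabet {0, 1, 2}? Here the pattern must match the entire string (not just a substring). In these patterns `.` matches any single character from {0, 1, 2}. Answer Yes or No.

No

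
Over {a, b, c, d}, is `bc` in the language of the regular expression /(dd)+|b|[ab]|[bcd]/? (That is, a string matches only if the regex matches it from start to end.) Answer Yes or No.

No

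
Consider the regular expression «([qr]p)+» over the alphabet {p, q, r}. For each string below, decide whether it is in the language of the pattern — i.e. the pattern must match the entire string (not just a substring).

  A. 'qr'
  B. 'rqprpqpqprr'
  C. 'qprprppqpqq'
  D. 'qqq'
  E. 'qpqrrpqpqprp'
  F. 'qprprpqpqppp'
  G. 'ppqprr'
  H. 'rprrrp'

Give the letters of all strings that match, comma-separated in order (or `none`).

A. 'qr' → no match — must end with 'p'
B. 'rqprpqpqprr' → no match — must end with 'p'
C. 'qprprppqpqq' → no match — must end with 'p'
D. 'qqq' → no match — must end with 'p'
E. 'qpqrrpqpqprp' → no match
F. 'qprprpqpqppp' → no match
G. 'ppqprr' → no match — must end with 'p'
H. 'rprrrp' → no match

none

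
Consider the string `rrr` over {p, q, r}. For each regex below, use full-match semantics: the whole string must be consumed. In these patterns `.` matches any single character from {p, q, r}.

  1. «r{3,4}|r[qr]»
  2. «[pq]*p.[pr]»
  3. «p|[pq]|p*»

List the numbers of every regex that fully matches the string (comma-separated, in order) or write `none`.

1

1 → match
2 → no match
3 → no match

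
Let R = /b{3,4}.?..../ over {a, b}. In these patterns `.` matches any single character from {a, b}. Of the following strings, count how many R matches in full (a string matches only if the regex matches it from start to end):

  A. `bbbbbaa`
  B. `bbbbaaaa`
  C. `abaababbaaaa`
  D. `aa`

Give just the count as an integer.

A → match
B → match
C → no match — must start with `b`
D → no match — must start with `b`
Total matched: 2

2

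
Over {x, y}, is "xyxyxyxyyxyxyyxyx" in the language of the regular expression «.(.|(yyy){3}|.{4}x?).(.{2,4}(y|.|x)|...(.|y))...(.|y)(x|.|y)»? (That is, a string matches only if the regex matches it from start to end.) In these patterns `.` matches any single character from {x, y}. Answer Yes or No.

No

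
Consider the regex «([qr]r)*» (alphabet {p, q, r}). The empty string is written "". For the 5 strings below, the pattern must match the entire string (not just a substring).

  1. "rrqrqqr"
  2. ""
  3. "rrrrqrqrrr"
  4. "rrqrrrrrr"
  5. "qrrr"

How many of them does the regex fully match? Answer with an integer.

3

1 → no match
2 → match
3 → match
4 → no match
5 → match
Total matched: 3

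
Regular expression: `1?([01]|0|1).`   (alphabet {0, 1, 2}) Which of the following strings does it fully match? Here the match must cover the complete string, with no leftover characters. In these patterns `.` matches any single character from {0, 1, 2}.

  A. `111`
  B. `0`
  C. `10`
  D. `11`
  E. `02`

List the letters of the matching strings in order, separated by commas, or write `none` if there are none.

A → match
B → no match
C → match
D → match
E → match

A, C, D, E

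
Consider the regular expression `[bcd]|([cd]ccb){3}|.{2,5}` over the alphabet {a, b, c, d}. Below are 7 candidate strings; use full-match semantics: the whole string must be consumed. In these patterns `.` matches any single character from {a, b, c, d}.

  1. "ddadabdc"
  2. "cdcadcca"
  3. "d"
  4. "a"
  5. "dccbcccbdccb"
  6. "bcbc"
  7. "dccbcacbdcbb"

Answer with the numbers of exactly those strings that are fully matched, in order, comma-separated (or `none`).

1 → no match
2 → no match
3 → match
4 → no match
5 → match
6 → match
7 → no match

3, 5, 6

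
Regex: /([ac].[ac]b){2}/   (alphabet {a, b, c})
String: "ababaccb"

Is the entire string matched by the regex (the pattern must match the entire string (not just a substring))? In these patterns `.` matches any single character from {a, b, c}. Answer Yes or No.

Yes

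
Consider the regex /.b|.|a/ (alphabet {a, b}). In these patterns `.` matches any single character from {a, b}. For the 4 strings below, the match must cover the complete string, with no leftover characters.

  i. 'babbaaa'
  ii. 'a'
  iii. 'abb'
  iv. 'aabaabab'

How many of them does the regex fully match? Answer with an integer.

1

i → no match
ii → match
iii → no match
iv → no match
Total matched: 1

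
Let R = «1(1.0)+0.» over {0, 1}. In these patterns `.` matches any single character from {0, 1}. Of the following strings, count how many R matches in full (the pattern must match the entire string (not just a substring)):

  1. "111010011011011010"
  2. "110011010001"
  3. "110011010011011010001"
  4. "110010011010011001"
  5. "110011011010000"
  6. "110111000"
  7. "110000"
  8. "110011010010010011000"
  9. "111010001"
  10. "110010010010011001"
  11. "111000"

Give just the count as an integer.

1 → no match
2. "110011010001" → match
3 → match
4 → match
5 → match
6. "110111000" → no match
7. "110000" → match
8 → match
9. "111010001" → match
10 → match
11. "111000" → match
Total matched: 9

9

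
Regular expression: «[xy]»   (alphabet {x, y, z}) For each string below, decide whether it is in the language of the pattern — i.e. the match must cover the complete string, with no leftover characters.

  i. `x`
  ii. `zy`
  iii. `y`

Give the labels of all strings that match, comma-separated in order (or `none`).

i, iii

i → match
ii → no match
iii → match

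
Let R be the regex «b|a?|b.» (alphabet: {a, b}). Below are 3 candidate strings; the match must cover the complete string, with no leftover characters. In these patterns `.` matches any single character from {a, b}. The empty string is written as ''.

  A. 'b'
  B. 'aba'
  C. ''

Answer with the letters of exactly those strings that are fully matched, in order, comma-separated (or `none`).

A, C

A. 'b' → match
B. 'aba' → no match
C. '' → match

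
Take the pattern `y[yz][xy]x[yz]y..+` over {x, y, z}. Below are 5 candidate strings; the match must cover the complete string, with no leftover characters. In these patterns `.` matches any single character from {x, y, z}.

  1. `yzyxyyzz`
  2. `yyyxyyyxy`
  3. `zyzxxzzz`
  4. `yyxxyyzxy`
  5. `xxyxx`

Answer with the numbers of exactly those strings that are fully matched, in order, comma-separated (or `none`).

1, 2, 4

1 → match
2 → match
3 → no match — must start with `y`
4 → match
5 → no match — must start with `y`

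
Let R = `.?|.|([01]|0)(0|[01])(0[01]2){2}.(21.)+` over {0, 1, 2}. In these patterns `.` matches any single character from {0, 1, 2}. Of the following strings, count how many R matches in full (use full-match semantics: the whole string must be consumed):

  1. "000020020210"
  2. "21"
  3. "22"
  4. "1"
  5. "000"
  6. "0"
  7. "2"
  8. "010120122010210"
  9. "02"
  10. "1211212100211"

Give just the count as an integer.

4

1. "000020020210" → match
2. "21" → no match
3. "22" → no match
4. "1" → match
5. "000" → no match
6. "0" → match
7. "2" → match
8 → no match
9. "02" → no match
10 → no match
Total matched: 4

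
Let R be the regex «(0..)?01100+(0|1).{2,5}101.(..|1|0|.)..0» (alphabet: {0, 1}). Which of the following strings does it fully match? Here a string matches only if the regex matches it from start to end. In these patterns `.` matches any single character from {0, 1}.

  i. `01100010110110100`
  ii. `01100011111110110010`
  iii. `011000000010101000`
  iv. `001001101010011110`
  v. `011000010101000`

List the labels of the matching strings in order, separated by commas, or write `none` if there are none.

i, ii, iii

i → match
ii → match
iii → match
iv → no match
v → no match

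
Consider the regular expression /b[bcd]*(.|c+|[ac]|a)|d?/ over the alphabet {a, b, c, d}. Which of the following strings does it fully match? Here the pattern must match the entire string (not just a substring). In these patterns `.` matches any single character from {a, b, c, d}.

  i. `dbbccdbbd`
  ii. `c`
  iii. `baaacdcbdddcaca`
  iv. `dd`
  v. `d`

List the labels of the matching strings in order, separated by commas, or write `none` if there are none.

v

i → no match
ii → no match
iii → no match
iv → no match
v → match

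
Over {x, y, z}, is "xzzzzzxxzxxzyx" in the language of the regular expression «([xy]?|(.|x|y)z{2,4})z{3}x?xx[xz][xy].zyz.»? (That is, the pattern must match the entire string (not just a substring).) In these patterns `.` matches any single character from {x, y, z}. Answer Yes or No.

No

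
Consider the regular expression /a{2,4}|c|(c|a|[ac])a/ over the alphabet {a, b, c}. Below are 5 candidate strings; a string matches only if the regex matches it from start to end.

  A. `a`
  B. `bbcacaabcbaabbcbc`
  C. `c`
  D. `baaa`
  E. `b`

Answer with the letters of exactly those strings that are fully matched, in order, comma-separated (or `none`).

A → no match
B → no match
C → match
D → no match
E → no match

C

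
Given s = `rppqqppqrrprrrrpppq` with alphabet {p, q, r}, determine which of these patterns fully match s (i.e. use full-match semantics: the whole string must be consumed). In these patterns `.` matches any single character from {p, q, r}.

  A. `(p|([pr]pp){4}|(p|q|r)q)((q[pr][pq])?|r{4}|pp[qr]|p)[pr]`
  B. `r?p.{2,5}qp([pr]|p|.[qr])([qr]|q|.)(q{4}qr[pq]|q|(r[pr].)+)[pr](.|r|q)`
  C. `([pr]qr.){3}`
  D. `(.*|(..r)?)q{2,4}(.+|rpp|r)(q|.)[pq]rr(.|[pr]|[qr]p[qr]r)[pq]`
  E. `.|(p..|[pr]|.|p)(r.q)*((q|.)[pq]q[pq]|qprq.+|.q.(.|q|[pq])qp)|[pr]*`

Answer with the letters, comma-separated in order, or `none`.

B

A → no match
B → match
C → no match
D → no match
E → no match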